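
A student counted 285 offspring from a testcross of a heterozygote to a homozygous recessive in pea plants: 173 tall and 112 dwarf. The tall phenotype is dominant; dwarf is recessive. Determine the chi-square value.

A testcross of a heterozygote (Aa × aa) gives a 1:1 phenotypic ratio.
The 1:1 ratio has 2 parts, so with N = 285 the expected counts are:
  tall: 285 × 1/2 = 142.5
  dwarf: 285 × 1/2 = 142.5
χ² = Σ (O − E)² / E
  tall: (173 − 142.5)² / 142.5 = 6.5281
  dwarf: (112 − 142.5)² / 142.5 = 6.5281
χ² = 6.5281 + 6.5281 = 13.0562 ≈ 13.056

13.056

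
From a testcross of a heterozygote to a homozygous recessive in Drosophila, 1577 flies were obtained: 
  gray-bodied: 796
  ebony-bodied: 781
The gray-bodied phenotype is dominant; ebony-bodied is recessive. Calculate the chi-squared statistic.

0.143

A testcross of a heterozygote (Aa × aa) gives a 1:1 phenotypic ratio.
Under the 1:1 hypothesis (Σ ratio = 2, N = 1577):
  gray-bodied: 1577 × 1/2 = 788.5
  ebony-bodied: 1577 × 1/2 = 788.5
χ² = Σ (O − E)² / E
  gray-bodied: (796 − 788.5)² / 788.5 = 0.0713
  ebony-bodied: (781 − 788.5)² / 788.5 = 0.0713
χ² = 0.0713 + 0.0713 = 0.1426 ≈ 0.143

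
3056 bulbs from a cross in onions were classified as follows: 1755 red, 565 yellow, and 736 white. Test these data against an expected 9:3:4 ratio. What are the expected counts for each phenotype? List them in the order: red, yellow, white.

The 9:3:4 ratio has 16 parts, so with N = 3056 the expected counts are:
  red: 3056 × 9/16 = 1719
  yellow: 3056 × 3/16 = 573
  white: 3056 × 4/16 = 764

1719, 573, 764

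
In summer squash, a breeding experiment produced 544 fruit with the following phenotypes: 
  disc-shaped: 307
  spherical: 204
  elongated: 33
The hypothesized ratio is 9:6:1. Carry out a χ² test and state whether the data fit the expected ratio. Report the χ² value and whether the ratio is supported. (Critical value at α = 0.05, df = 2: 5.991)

0.033; consistent

The 9:6:1 ratio has 16 parts, so with N = 544 the expected counts are:
  disc-shaped: 544 × 9/16 = 306
  spherical: 544 × 6/16 = 204
  elongated: 544 × 1/16 = 34
χ² = Σ (O − E)² / E
  disc-shaped: (307 − 306)² / 306 = 0.0033
  spherical: (204 − 204)² / 204 = 0.0000
  elongated: (33 − 34)² / 34 = 0.0294
χ² = 0.0033 + 0.0000 + 0.0294 = 0.0327 ≈ 0.033
Degrees of freedom = 3 − 1 = 2; critical value at α = 0.05 is 5.991.
Since 0.033 < 5.991, we fail to reject the null hypothesis — the data are consistent with the 9:6:1 ratio.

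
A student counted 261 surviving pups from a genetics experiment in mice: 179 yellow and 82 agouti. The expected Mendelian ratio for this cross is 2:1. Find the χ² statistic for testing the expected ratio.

0.431

The 2:1 ratio has 3 parts, so with N = 261 the expected counts are:
  yellow: 261 × 2/3 = 174
  agouti: 261 × 1/3 = 87
χ² = Σ (O − E)² / E
  yellow: (179 − 174)² / 174 = 0.1437
  agouti: (82 − 87)² / 87 = 0.2874
χ² = 0.1437 + 0.2874 = 0.4311 ≈ 0.431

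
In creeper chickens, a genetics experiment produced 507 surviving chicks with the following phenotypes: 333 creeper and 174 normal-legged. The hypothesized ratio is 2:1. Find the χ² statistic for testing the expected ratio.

The 2:1 ratio has 3 parts, so with N = 507 the expected counts are:
  creeper: 507 × 2/3 = 338
  normal-legged: 507 × 1/3 = 169
χ² = Σ (O − E)² / E
  creeper: (333 − 338)² / 338 = 0.0740
  normal-legged: (174 − 169)² / 169 = 0.1479
χ² = 0.0740 + 0.1479 = 0.2219 ≈ 0.222

0.222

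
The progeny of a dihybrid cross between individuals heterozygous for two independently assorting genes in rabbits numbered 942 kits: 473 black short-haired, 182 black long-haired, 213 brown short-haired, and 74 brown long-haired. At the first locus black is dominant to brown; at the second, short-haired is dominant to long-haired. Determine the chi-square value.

17.645

A dihybrid F₂ with independent assortment and complete dominance at both loci gives a 9:3:3:1 phenotypic ratio.
The 9:3:3:1 ratio has 16 parts, so with N = 942 the expected counts are:
  black short-haired: 942 × 9/16 = 529.875
  black long-haired: 942 × 3/16 = 176.625
  brown short-haired: 942 × 3/16 = 176.625
  brown long-haired: 942 × 1/16 = 58.875
χ² = Σ (O − E)² / E
  black short-haired: (473 − 529.875)² / 529.875 = 6.1048
  black long-haired: (182 − 176.625)² / 176.625 = 0.1636
  brown short-haired: (213 − 176.625)² / 176.625 = 7.4912
  brown long-haired: (74 − 58.875)² / 58.875 = 3.8856
χ² = 6.1048 + 0.1636 + 7.4912 + 3.8856 = 17.6452 ≈ 17.645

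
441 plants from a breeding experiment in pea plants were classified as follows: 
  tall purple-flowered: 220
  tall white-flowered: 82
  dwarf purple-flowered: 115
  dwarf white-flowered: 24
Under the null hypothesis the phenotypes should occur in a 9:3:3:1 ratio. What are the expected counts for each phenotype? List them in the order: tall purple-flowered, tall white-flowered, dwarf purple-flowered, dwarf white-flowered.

The 9:3:3:1 ratio has 16 parts, so with N = 441 the expected counts are:
  tall purple-flowered: 441 × 9/16 = 248.0625
  tall white-flowered: 441 × 3/16 = 82.6875
  dwarf purple-flowered: 441 × 3/16 = 82.6875
  dwarf white-flowered: 441 × 1/16 = 27.5625

248.0625, 82.6875, 82.6875, 27.5625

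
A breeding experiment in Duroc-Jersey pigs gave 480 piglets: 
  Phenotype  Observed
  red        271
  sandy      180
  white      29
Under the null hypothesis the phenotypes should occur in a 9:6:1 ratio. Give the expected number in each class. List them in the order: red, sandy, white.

270, 180, 30

Total ratio parts = 16. Expected numbers out of 480:
  red: 480 × 9/16 = 270
  sandy: 480 × 6/16 = 180
  white: 480 × 1/16 = 30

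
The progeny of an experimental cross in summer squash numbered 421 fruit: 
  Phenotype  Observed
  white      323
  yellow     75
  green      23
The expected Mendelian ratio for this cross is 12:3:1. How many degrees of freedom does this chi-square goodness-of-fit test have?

A goodness-of-fit test with 3 phenotype classes has df = 3 − 1 = 2.

2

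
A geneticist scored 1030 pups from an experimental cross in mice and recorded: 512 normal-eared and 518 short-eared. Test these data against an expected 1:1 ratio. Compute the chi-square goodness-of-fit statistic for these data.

Total ratio parts = 2. Expected numbers out of 1030:
  normal-eared: 1030 × 1/2 = 515
  short-eared: 1030 × 1/2 = 515
χ² = Σ (O − E)² / E
  normal-eared: (512 − 515)² / 515 = 0.0175
  short-eared: (518 − 515)² / 515 = 0.0175
χ² = 0.0175 + 0.0175 = 0.035

0.035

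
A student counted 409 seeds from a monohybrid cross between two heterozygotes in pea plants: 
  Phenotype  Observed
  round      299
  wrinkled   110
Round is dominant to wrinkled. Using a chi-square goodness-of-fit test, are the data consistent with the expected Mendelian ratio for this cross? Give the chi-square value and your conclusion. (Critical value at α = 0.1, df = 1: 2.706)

For a monohybrid cross between heterozygotes with complete dominance, the expected phenotypic ratio is 3:1.
Total ratio parts = 4. Expected numbers out of 409:
  round: 409 × 3/4 = 306.75
  wrinkled: 409 × 1/4 = 102.25
χ² = Σ (O − E)² / E
  round: (299 − 306.75)² / 306.75 = 0.1958
  wrinkled: (110 − 102.25)² / 102.25 = 0.5874
χ² = 0.1958 + 0.5874 = 0.7832 ≈ 0.783
Degrees of freedom = 2 − 1 = 1; critical value at α = 0.1 is 2.706.
Since 0.783 < 2.706, we fail to reject the null hypothesis — the data are consistent with the 3:1 ratio.

0.783; consistent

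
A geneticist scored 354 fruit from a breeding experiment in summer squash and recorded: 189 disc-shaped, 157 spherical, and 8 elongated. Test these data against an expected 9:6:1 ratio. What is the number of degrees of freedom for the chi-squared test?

2

A goodness-of-fit test with 3 phenotype classes has df = 3 − 1 = 2.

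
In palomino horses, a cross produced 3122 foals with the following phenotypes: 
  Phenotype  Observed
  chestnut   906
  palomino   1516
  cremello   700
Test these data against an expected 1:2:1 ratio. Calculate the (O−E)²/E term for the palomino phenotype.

1.297

The 1:2:1 ratio has 4 parts, so with N = 3122 the expected counts are:
  chestnut: 3122 × 1/4 = 780.5
  palomino: 3122 × 2/4 = 1561
  cremello: 3122 × 1/4 = 780.5
Contribution of palomino: (1516 − 1561)² / 1561 = 1.2972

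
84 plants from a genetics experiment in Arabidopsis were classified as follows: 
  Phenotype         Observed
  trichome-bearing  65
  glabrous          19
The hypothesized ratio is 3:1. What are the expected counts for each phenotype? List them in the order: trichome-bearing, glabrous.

63, 21

Expected counts for N = 84 under a 3:1 ratio (total parts = 4):
  trichome-bearing: 84 × 3/4 = 63
  glabrous: 84 × 1/4 = 21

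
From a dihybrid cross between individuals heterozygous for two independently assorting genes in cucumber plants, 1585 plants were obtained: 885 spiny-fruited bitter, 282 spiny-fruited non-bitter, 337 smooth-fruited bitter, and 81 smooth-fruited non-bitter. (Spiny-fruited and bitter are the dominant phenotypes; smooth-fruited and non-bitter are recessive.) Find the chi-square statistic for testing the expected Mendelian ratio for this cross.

A dihybrid F₂ with independent assortment and complete dominance at both loci gives a 9:3:3:1 phenotypic ratio.
Total ratio parts = 16. Expected numbers out of 1585:
  spiny-fruited bitter: 1585 × 9/16 = 891.5625
  spiny-fruited non-bitter: 1585 × 3/16 = 297.1875
  smooth-fruited bitter: 1585 × 3/16 = 297.1875
  smooth-fruited non-bitter: 1585 × 1/16 = 99.0625
χ² = Σ (O − E)² / E
  spiny-fruited bitter: (885 − 891.5625)² / 891.5625 = 0.0483
  spiny-fruited non-bitter: (282 − 297.1875)² / 297.1875 = 0.7761
  smooth-fruited bitter: (337 − 297.1875)² / 297.1875 = 5.3335
  smooth-fruited non-bitter: (81 − 99.0625)² / 99.0625 = 3.2934
χ² = 0.0483 + 0.7761 + 5.3335 + 3.2934 = 9.4513 ≈ 9.451

9.451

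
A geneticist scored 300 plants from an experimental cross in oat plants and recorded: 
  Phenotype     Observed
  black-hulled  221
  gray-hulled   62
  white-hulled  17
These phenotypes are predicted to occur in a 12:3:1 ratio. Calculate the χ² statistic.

0.822

The 12:3:1 ratio has 16 parts, so with N = 300 the expected counts are:
  black-hulled: 300 × 12/16 = 225
  gray-hulled: 300 × 3/16 = 56.25
  white-hulled: 300 × 1/16 = 18.75
χ² = Σ (O − E)² / E
  black-hulled: (221 − 225)² / 225 = 0.0711
  gray-hulled: (62 − 56.25)² / 56.25 = 0.5878
  white-hulled: (17 − 18.75)² / 18.75 = 0.1633
χ² = 0.0711 + 0.5878 + 0.1633 = 0.8222 ≈ 0.822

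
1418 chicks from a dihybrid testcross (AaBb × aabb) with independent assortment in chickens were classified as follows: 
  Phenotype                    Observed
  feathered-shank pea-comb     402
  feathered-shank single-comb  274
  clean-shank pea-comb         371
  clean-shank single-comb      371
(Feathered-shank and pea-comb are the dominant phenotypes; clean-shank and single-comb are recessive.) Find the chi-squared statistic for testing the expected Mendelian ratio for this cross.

A dihybrid testcross with independent assortment gives a 1:1:1:1 ratio.
Expected counts for N = 1418 under a 1:1:1:1 ratio (total parts = 4):
  feathered-shank pea-comb: 1418 × 1/4 = 354.5
  feathered-shank single-comb: 1418 × 1/4 = 354.5
  clean-shank pea-comb: 1418 × 1/4 = 354.5
  clean-shank single-comb: 1418 × 1/4 = 354.5
χ² = Σ (O − E)² / E
  feathered-shank pea-comb: (402 − 354.5)² / 354.5 = 6.3646
  feathered-shank single-comb: (274 − 354.5)² / 354.5 = 18.2800
  clean-shank pea-comb: (371 − 354.5)² / 354.5 = 0.7680
  clean-shank single-comb: (371 − 354.5)² / 354.5 = 0.7680
χ² = 6.3646 + 18.2800 + 0.7680 + 0.7680 = 26.1806 ≈ 26.181

26.181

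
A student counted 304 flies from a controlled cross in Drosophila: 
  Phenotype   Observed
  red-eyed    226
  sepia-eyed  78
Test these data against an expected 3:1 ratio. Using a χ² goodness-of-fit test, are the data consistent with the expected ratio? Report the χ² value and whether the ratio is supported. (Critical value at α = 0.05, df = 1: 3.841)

0.070; consistent

The 3:1 ratio has 4 parts, so with N = 304 the expected counts are:
  red-eyed: 304 × 3/4 = 228
  sepia-eyed: 304 × 1/4 = 76
χ² = Σ (O − E)² / E
  red-eyed: (226 − 228)² / 228 = 0.0175
  sepia-eyed: (78 − 76)² / 76 = 0.0526
χ² = 0.0175 + 0.0526 = 0.0701 ≈ 0.070
Degrees of freedom = 2 − 1 = 1; critical value at α = 0.05 is 3.841.
Since 0.070 < 3.841, we fail to reject the null hypothesis — the data are consistent with the 3:1 ratio.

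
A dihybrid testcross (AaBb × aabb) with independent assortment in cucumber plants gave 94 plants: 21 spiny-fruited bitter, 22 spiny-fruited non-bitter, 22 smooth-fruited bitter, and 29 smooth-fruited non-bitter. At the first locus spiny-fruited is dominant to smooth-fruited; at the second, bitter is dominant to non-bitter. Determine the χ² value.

A dihybrid testcross with independent assortment gives a 1:1:1:1 ratio.
Expected counts for N = 94 under a 1:1:1:1 ratio (total parts = 4):
  spiny-fruited bitter: 94 × 1/4 = 23.5
  spiny-fruited non-bitter: 94 × 1/4 = 23.5
  smooth-fruited bitter: 94 × 1/4 = 23.5
  smooth-fruited non-bitter: 94 × 1/4 = 23.5
χ² = Σ (O − E)² / E
  spiny-fruited bitter: (21 − 23.5)² / 23.5 = 0.2660
  spiny-fruited non-bitter: (22 − 23.5)² / 23.5 = 0.0957
  smooth-fruited bitter: (22 − 23.5)² / 23.5 = 0.0957
  smooth-fruited non-bitter: (29 − 23.5)² / 23.5 = 1.2872
χ² = 0.2660 + 0.0957 + 0.0957 + 1.2872 = 1.7446 ≈ 1.745

1.745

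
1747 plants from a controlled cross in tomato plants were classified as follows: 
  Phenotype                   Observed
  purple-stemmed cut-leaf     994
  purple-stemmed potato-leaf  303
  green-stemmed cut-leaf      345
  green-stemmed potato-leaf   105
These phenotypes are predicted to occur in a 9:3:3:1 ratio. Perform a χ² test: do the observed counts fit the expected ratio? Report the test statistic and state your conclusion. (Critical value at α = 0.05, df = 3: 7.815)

3.061; consistent

Expected counts for N = 1747 under a 9:3:3:1 ratio (total parts = 16):
  purple-stemmed cut-leaf: 1747 × 9/16 = 982.6875
  purple-stemmed potato-leaf: 1747 × 3/16 = 327.5625
  green-stemmed cut-leaf: 1747 × 3/16 = 327.5625
  green-stemmed potato-leaf: 1747 × 1/16 = 109.1875
χ² = Σ (O − E)² / E
  purple-stemmed cut-leaf: (994 − 982.6875)² / 982.6875 = 0.1302
  purple-stemmed potato-leaf: (303 − 327.5625)² / 327.5625 = 1.8418
  green-stemmed cut-leaf: (345 − 327.5625)² / 327.5625 = 0.9283
  green-stemmed potato-leaf: (105 − 109.1875)² / 109.1875 = 0.1606
χ² = 0.1302 + 1.8418 + 0.9283 + 0.1606 = 3.0609 ≈ 3.061
Degrees of freedom = 4 − 1 = 3; critical value at α = 0.05 is 7.815.
Since 3.061 < 7.815, we fail to reject the null hypothesis — the data are consistent with the 9:3:3:1 ratio.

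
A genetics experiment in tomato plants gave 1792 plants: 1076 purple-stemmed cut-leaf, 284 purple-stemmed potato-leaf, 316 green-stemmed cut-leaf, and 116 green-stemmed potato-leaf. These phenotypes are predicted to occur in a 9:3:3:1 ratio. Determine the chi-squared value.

13.968

Under the 9:3:3:1 hypothesis (Σ ratio = 16, N = 1792):
  purple-stemmed cut-leaf: 1792 × 9/16 = 1008
  purple-stemmed potato-leaf: 1792 × 3/16 = 336
  green-stemmed cut-leaf: 1792 × 3/16 = 336
  green-stemmed potato-leaf: 1792 × 1/16 = 112
χ² = Σ (O − E)² / E
  purple-stemmed cut-leaf: (1076 − 1008)² / 1008 = 4.5873
  purple-stemmed potato-leaf: (284 − 336)² / 336 = 8.0476
  green-stemmed cut-leaf: (316 − 336)² / 336 = 1.1905
  green-stemmed potato-leaf: (116 − 112)² / 112 = 0.1429
χ² = 4.5873 + 8.0476 + 1.1905 + 0.1429 = 13.9683 ≈ 13.968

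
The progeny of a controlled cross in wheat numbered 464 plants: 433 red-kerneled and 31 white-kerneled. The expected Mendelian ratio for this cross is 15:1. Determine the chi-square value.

The 15:1 ratio has 16 parts, so with N = 464 the expected counts are:
  red-kerneled: 464 × 15/16 = 435
  white-kerneled: 464 × 1/16 = 29
χ² = Σ (O − E)² / E
  red-kerneled: (433 − 435)² / 435 = 0.0092
  white-kerneled: (31 − 29)² / 29 = 0.1379
χ² = 0.0092 + 0.1379 = 0.1471 ≈ 0.147

0.147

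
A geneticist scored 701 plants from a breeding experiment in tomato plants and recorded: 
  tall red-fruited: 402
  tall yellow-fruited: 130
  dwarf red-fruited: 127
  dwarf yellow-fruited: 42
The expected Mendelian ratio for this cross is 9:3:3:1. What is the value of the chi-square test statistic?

Expected counts for N = 701 under a 9:3:3:1 ratio (total parts = 16):
  tall red-fruited: 701 × 9/16 = 394.3125
  tall yellow-fruited: 701 × 3/16 = 131.4375
  dwarf red-fruited: 701 × 3/16 = 131.4375
  dwarf yellow-fruited: 701 × 1/16 = 43.8125
χ² = Σ (O − E)² / E
  tall red-fruited: (402 − 394.3125)² / 394.3125 = 0.1499
  tall yellow-fruited: (130 − 131.4375)² / 131.4375 = 0.0157
  dwarf red-fruited: (127 − 131.4375)² / 131.4375 = 0.1498
  dwarf yellow-fruited: (42 − 43.8125)² / 43.8125 = 0.0750
χ² = 0.1499 + 0.0157 + 0.1498 + 0.0750 = 0.3904 ≈ 0.390

0.390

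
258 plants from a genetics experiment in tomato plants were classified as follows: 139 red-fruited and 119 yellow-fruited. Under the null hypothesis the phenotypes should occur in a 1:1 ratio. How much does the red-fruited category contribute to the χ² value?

0.775

Expected counts for N = 258 under a 1:1 ratio (total parts = 2):
  red-fruited: 258 × 1/2 = 129
  yellow-fruited: 258 × 1/2 = 129
Contribution of red-fruited: (139 − 129)² / 129 = 0.7752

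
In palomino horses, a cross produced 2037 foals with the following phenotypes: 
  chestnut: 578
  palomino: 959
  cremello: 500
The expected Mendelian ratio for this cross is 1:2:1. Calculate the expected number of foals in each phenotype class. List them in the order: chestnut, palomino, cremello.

509.25, 1018.5, 509.25

Under the 1:2:1 hypothesis (Σ ratio = 4, N = 2037):
  chestnut: 2037 × 1/4 = 509.25
  palomino: 2037 × 2/4 = 1018.5
  cremello: 2037 × 1/4 = 509.25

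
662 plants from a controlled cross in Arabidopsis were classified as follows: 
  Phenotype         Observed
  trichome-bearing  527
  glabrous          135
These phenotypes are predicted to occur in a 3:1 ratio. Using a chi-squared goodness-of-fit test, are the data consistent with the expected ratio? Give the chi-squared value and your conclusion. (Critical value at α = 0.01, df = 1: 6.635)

7.494; not consistent

The 3:1 ratio has 4 parts, so with N = 662 the expected counts are:
  trichome-bearing: 662 × 3/4 = 496.5
  glabrous: 662 × 1/4 = 165.5
χ² = Σ (O − E)² / E
  trichome-bearing: (527 − 496.5)² / 496.5 = 1.8736
  glabrous: (135 − 165.5)² / 165.5 = 5.6208
χ² = 1.8736 + 5.6208 = 7.4944 ≈ 7.494
Degrees of freedom = 2 − 1 = 1; critical value at α = 0.01 is 6.635.
Since 7.494 > 6.635, we reject the null hypothesis — the data do not fit the 3:1 ratio.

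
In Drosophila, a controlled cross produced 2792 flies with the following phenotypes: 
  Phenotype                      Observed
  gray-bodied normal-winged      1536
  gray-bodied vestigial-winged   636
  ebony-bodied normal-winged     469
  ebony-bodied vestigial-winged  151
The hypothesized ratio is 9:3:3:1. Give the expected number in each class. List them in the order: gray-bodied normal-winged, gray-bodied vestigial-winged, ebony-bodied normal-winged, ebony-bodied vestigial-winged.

The 9:3:3:1 ratio has 16 parts, so with N = 2792 the expected counts are:
  gray-bodied normal-winged: 2792 × 9/16 = 1570.5
  gray-bodied vestigial-winged: 2792 × 3/16 = 523.5
  ebony-bodied normal-winged: 2792 × 3/16 = 523.5
  ebony-bodied vestigial-winged: 2792 × 1/16 = 174.5

1570.5, 523.5, 523.5, 174.5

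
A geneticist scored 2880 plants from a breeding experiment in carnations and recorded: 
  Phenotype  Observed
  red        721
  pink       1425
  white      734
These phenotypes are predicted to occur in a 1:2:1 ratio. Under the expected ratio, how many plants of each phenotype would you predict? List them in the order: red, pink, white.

Total ratio parts = 4. Expected numbers out of 2880:
  red: 2880 × 1/4 = 720
  pink: 2880 × 2/4 = 1440
  white: 2880 × 1/4 = 720

720, 1440, 720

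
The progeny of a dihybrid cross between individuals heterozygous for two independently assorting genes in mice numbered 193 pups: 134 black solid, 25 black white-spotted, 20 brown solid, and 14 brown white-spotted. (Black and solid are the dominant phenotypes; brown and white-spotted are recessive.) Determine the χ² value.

16.971

A dihybrid F₂ with independent assortment and complete dominance at both loci gives a 9:3:3:1 phenotypic ratio.
The 9:3:3:1 ratio has 16 parts, so with N = 193 the expected counts are:
  black solid: 193 × 9/16 = 108.5625
  black white-spotted: 193 × 3/16 = 36.1875
  brown solid: 193 × 3/16 = 36.1875
  brown white-spotted: 193 × 1/16 = 12.0625
χ² = Σ (O − E)² / E
  black solid: (134 − 108.5625)² / 108.5625 = 5.9603
  black white-spotted: (25 − 36.1875)² / 36.1875 = 3.4587
  brown solid: (20 − 36.1875)² / 36.1875 = 7.2410
  brown white-spotted: (14 − 12.0625)² / 12.0625 = 0.3112
χ² = 5.9603 + 3.4587 + 7.2410 + 0.3112 = 16.9712 ≈ 16.971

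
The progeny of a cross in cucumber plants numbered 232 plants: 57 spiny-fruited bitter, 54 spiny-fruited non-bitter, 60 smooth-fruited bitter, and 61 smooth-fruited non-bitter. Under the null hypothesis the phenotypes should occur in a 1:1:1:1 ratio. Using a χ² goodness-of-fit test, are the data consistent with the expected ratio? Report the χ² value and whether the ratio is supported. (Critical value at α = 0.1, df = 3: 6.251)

Total ratio parts = 4. Expected numbers out of 232:
  spiny-fruited bitter: 232 × 1/4 = 58
  spiny-fruited non-bitter: 232 × 1/4 = 58
  smooth-fruited bitter: 232 × 1/4 = 58
  smooth-fruited non-bitter: 232 × 1/4 = 58
χ² = Σ (O − E)² / E
  spiny-fruited bitter: (57 − 58)² / 58 = 0.0172
  spiny-fruited non-bitter: (54 − 58)² / 58 = 0.2759
  smooth-fruited bitter: (60 − 58)² / 58 = 0.0690
  smooth-fruited non-bitter: (61 − 58)² / 58 = 0.1552
χ² = 0.0172 + 0.2759 + 0.0690 + 0.1552 = 0.5173 ≈ 0.517
Degrees of freedom = 4 − 1 = 3; critical value at α = 0.1 is 6.251.
Since 0.517 < 6.251, we fail to reject the null hypothesis — the data are consistent with the 1:1:1:1 ratio.

0.517; consistent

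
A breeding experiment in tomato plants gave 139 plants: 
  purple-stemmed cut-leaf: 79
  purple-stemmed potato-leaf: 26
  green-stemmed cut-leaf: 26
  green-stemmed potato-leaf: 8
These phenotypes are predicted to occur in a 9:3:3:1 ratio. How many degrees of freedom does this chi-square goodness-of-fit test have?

A goodness-of-fit test with 4 phenotype classes has df = 4 − 1 = 3.

3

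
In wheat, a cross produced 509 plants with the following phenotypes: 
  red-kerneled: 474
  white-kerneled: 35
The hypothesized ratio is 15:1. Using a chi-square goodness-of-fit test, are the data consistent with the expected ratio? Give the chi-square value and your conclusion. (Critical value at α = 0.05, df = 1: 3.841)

0.341; consistent

Expected counts for N = 509 under a 15:1 ratio (total parts = 16):
  red-kerneled: 509 × 15/16 = 477.1875
  white-kerneled: 509 × 1/16 = 31.8125
χ² = Σ (O − E)² / E
  red-kerneled: (474 − 477.1875)² / 477.1875 = 0.0213
  white-kerneled: (35 − 31.8125)² / 31.8125 = 0.3194
χ² = 0.0213 + 0.3194 = 0.3407 ≈ 0.341
Degrees of freedom = 2 − 1 = 1; critical value at α = 0.05 is 3.841.
Since 0.341 < 3.841, we fail to reject the null hypothesis — the data are consistent with the 15:1 ratio.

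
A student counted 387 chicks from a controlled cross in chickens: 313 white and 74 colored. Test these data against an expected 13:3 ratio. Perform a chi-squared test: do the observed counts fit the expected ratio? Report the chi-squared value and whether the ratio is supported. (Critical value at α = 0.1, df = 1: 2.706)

0.035; consistent

Under the 13:3 hypothesis (Σ ratio = 16, N = 387):
  white: 387 × 13/16 = 314.4375
  colored: 387 × 3/16 = 72.5625
χ² = Σ (O − E)² / E
  white: (313 − 314.4375)² / 314.4375 = 0.0066
  colored: (74 − 72.5625)² / 72.5625 = 0.0285
χ² = 0.0066 + 0.0285 = 0.0351 ≈ 0.035
Degrees of freedom = 2 − 1 = 1; critical value at α = 0.1 is 2.706.
Since 0.035 < 2.706, we fail to reject the null hypothesis — the data are consistent with the 13:3 ratio.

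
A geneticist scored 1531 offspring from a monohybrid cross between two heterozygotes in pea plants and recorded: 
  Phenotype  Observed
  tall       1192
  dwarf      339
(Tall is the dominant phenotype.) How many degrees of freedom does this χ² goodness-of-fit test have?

1

For a monohybrid cross between heterozygotes with complete dominance, the expected phenotypic ratio is 3:1.
A goodness-of-fit test with 2 phenotype classes has df = 2 − 1 = 1.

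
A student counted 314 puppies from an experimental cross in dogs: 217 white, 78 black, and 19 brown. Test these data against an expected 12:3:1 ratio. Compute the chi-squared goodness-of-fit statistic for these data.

The 12:3:1 ratio has 16 parts, so with N = 314 the expected counts are:
  white: 314 × 12/16 = 235.5
  black: 314 × 3/16 = 58.875
  brown: 314 × 1/16 = 19.625
χ² = Σ (O − E)² / E
  white: (217 − 235.5)² / 235.5 = 1.4533
  black: (78 − 58.875)² / 58.875 = 6.2126
  brown: (19 − 19.625)² / 19.625 = 0.0199
χ² = 1.4533 + 6.2126 + 0.0199 = 7.6858 ≈ 7.686

7.686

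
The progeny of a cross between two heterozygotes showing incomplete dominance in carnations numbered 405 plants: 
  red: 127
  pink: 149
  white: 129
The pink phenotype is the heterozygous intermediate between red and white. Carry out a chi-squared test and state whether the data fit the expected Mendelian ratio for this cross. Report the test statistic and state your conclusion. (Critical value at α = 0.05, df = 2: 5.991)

With incomplete dominance, a heterozygote × heterozygote cross gives a 1:2:1 phenotypic ratio.
Under the 1:2:1 hypothesis (Σ ratio = 4, N = 405):
  red: 405 × 1/4 = 101.25
  pink: 405 × 2/4 = 202.5
  white: 405 × 1/4 = 101.25
χ² = Σ (O − E)² / E
  red: (127 − 101.25)² / 101.25 = 6.5488
  pink: (149 − 202.5)² / 202.5 = 14.1346
  white: (129 − 101.25)² / 101.25 = 7.6056
χ² = 6.5488 + 14.1346 + 7.6056 = 28.289
Degrees of freedom = 3 − 1 = 2; critical value at α = 0.05 is 5.991.
Since 28.289 > 5.991, we reject the null hypothesis — the data do not fit the 1:2:1 ratio.

28.289; not consistent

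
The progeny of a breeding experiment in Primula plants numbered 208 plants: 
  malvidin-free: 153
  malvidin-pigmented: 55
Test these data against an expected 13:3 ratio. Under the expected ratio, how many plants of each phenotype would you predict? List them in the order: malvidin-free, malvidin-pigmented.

Total ratio parts = 16. Expected numbers out of 208:
  malvidin-free: 208 × 13/16 = 169
  malvidin-pigmented: 208 × 3/16 = 39

169, 39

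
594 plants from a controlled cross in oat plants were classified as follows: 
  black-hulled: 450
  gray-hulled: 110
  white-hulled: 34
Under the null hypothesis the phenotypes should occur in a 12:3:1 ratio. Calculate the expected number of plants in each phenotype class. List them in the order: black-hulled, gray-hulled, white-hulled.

Under the 12:3:1 hypothesis (Σ ratio = 16, N = 594):
  black-hulled: 594 × 12/16 = 445.5
  gray-hulled: 594 × 3/16 = 111.375
  white-hulled: 594 × 1/16 = 37.125

445.5, 111.375, 37.125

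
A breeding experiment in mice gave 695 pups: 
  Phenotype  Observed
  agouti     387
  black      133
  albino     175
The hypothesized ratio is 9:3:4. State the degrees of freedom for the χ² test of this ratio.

2

A goodness-of-fit test with 3 phenotype classes has df = 3 − 1 = 2.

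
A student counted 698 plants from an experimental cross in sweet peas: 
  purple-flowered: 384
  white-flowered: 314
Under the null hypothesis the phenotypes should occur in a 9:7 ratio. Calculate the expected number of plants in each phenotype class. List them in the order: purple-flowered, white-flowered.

392.625, 305.375

The 9:7 ratio has 16 parts, so with N = 698 the expected counts are:
  purple-flowered: 698 × 9/16 = 392.625
  white-flowered: 698 × 7/16 = 305.375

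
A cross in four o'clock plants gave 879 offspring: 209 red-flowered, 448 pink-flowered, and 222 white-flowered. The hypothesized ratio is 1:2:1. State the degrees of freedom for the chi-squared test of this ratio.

A goodness-of-fit test with 3 phenotype classes has df = 3 − 1 = 2.

2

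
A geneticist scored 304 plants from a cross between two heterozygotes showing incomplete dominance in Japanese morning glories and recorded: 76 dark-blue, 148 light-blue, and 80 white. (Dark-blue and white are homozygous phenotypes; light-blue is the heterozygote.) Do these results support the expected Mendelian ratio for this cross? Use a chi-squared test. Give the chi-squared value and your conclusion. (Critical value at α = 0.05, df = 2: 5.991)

With incomplete dominance, a heterozygote × heterozygote cross gives a 1:2:1 phenotypic ratio.
Total ratio parts = 4. Expected numbers out of 304:
  dark-blue: 304 × 1/4 = 76
  light-blue: 304 × 2/4 = 152
  white: 304 × 1/4 = 76
χ² = Σ (O − E)² / E
  dark-blue: (76 − 76)² / 76 = 0.0000
  light-blue: (148 − 152)² / 152 = 0.1053
  white: (80 − 76)² / 76 = 0.2105
χ² = 0.0000 + 0.1053 + 0.2105 = 0.3158 ≈ 0.316
Degrees of freedom = 3 − 1 = 2; critical value at α = 0.05 is 5.991.
Since 0.316 < 5.991, we fail to reject the null hypothesis — the data are consistent with the 1:2:1 ratio.

0.316; consistent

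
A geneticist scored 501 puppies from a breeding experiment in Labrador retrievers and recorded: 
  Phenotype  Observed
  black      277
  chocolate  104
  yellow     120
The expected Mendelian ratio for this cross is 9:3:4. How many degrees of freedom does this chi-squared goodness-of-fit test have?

2

A goodness-of-fit test with 3 phenotype classes has df = 3 − 1 = 2.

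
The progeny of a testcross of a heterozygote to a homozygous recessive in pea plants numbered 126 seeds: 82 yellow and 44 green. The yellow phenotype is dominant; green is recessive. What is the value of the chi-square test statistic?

11.460

A testcross of a heterozygote (Aa × aa) gives a 1:1 phenotypic ratio.
Total ratio parts = 2. Expected numbers out of 126:
  yellow: 126 × 1/2 = 63
  green: 126 × 1/2 = 63
χ² = Σ (O − E)² / E
  yellow: (82 − 63)² / 63 = 5.7302
  green: (44 − 63)² / 63 = 5.7302
χ² = 5.7302 + 5.7302 = 11.4604 ≈ 11.460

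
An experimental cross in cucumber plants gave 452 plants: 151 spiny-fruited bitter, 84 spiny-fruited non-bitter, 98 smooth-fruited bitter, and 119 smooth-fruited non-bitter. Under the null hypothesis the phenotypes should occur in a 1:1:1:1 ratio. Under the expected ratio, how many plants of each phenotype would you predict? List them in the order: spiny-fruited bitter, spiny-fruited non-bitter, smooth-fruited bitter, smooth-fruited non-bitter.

Total ratio parts = 4. Expected numbers out of 452:
  spiny-fruited bitter: 452 × 1/4 = 113
  spiny-fruited non-bitter: 452 × 1/4 = 113
  smooth-fruited bitter: 452 × 1/4 = 113
  smooth-fruited non-bitter: 452 × 1/4 = 113

113, 113, 113, 113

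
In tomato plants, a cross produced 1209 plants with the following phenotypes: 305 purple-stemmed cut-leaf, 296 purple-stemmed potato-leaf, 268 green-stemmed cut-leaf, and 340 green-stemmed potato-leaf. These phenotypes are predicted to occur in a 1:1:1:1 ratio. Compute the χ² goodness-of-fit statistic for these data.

8.750

The 1:1:1:1 ratio has 4 parts, so with N = 1209 the expected counts are:
  purple-stemmed cut-leaf: 1209 × 1/4 = 302.25
  purple-stemmed potato-leaf: 1209 × 1/4 = 302.25
  green-stemmed cut-leaf: 1209 × 1/4 = 302.25
  green-stemmed potato-leaf: 1209 × 1/4 = 302.25
χ² = Σ (O − E)² / E
  purple-stemmed cut-leaf: (305 − 302.25)² / 302.25 = 0.0250
  purple-stemmed potato-leaf: (296 − 302.25)² / 302.25 = 0.1292
  green-stemmed cut-leaf: (268 − 302.25)² / 302.25 = 3.8811
  green-stemmed potato-leaf: (340 − 302.25)² / 302.25 = 4.7148
χ² = 0.0250 + 0.1292 + 3.8811 + 4.7148 = 8.7501 ≈ 8.750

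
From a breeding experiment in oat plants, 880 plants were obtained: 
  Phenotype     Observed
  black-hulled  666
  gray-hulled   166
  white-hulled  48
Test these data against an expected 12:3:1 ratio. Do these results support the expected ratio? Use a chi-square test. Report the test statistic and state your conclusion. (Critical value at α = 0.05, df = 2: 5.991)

Expected counts for N = 880 under a 12:3:1 ratio (total parts = 16):
  black-hulled: 880 × 12/16 = 660
  gray-hulled: 880 × 3/16 = 165
  white-hulled: 880 × 1/16 = 55
χ² = Σ (O − E)² / E
  black-hulled: (666 − 660)² / 660 = 0.0545
  gray-hulled: (166 − 165)² / 165 = 0.0061
  white-hulled: (48 − 55)² / 55 = 0.8909
χ² = 0.0545 + 0.0061 + 0.8909 = 0.9515 ≈ 0.952
Degrees of freedom = 3 − 1 = 2; critical value at α = 0.05 is 5.991.
Since 0.952 < 5.991, we fail to reject the null hypothesis — the data are consistent with the 12:3:1 ratio.

0.952; consistent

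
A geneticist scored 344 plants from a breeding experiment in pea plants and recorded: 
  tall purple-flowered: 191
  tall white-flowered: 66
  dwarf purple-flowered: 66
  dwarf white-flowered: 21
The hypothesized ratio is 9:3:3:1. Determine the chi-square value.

0.114

Expected counts for N = 344 under a 9:3:3:1 ratio (total parts = 16):
  tall purple-flowered: 344 × 9/16 = 193.5
  tall white-flowered: 344 × 3/16 = 64.5
  dwarf purple-flowered: 344 × 3/16 = 64.5
  dwarf white-flowered: 344 × 1/16 = 21.5
χ² = Σ (O − E)² / E
  tall purple-flowered: (191 − 193.5)² / 193.5 = 0.0323
  tall white-flowered: (66 − 64.5)² / 64.5 = 0.0349
  dwarf purple-flowered: (66 − 64.5)² / 64.5 = 0.0349
  dwarf white-flowered: (21 − 21.5)² / 21.5 = 0.0116
χ² = 0.0323 + 0.0349 + 0.0349 + 0.0116 = 0.1137 ≈ 0.114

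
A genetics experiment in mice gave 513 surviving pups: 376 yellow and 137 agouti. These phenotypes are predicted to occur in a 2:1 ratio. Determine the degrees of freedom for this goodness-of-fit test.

A goodness-of-fit test with 2 phenotype classes has df = 2 − 1 = 1.

1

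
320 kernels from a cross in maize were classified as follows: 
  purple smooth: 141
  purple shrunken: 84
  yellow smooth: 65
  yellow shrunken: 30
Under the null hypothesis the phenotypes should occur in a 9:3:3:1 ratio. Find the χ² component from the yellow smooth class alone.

0.417

Under the 9:3:3:1 hypothesis (Σ ratio = 16, N = 320):
  purple smooth: 320 × 9/16 = 180
  purple shrunken: 320 × 3/16 = 60
  yellow smooth: 320 × 3/16 = 60
  yellow shrunken: 320 × 1/16 = 20
Contribution of yellow smooth: (65 − 60)² / 60 = 0.4167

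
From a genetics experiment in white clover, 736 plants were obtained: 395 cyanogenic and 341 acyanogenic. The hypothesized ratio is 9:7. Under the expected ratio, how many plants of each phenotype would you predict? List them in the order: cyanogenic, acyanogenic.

Under the 9:7 hypothesis (Σ ratio = 16, N = 736):
  cyanogenic: 736 × 9/16 = 414
  acyanogenic: 736 × 7/16 = 322

414, 322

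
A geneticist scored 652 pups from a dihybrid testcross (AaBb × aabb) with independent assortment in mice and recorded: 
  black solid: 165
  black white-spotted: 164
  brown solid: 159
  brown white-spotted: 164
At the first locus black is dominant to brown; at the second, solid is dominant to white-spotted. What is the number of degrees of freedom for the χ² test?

3

A dihybrid testcross with independent assortment gives a 1:1:1:1 ratio.
A goodness-of-fit test with 4 phenotype classes has df = 4 − 1 = 3.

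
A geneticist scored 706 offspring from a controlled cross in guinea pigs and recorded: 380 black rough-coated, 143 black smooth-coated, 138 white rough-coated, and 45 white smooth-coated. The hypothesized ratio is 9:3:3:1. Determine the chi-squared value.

Under the 9:3:3:1 hypothesis (Σ ratio = 16, N = 706):
  black rough-coated: 706 × 9/16 = 397.125
  black smooth-coated: 706 × 3/16 = 132.375
  white rough-coated: 706 × 3/16 = 132.375
  white smooth-coated: 706 × 1/16 = 44.125
χ² = Σ (O − E)² / E
  black rough-coated: (380 − 397.125)² / 397.125 = 0.7385
  black smooth-coated: (143 − 132.375)² / 132.375 = 0.8528
  white rough-coated: (138 − 132.375)² / 132.375 = 0.2390
  white smooth-coated: (45 − 44.125)² / 44.125 = 0.0174
χ² = 0.7385 + 0.8528 + 0.2390 + 0.0174 = 1.8477 ≈ 1.848

1.848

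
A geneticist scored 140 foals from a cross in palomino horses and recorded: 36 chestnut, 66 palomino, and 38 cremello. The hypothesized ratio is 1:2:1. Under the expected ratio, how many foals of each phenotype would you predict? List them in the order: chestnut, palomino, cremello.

35, 70, 35

Total ratio parts = 4. Expected numbers out of 140:
  chestnut: 140 × 1/4 = 35
  palomino: 140 × 2/4 = 70
  cremello: 140 × 1/4 = 35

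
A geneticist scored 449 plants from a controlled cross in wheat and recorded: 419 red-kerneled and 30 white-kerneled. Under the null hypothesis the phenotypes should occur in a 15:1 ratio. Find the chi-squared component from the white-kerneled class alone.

0.134

The 15:1 ratio has 16 parts, so with N = 449 the expected counts are:
  red-kerneled: 449 × 15/16 = 420.9375
  white-kerneled: 449 × 1/16 = 28.0625
Contribution of white-kerneled: (30 − 28.0625)² / 28.0625 = 0.1338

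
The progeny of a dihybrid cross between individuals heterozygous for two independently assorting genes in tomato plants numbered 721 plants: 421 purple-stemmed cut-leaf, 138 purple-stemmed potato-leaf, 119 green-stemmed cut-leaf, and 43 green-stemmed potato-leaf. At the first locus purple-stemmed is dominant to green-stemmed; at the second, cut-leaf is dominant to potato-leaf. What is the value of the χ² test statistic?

A dihybrid F₂ with independent assortment and complete dominance at both loci gives a 9:3:3:1 phenotypic ratio.
Expected counts for N = 721 under a 9:3:3:1 ratio (total parts = 16):
  purple-stemmed cut-leaf: 721 × 9/16 = 405.5625
  purple-stemmed potato-leaf: 721 × 3/16 = 135.1875
  green-stemmed cut-leaf: 721 × 3/16 = 135.1875
  green-stemmed potato-leaf: 721 × 1/16 = 45.0625
χ² = Σ (O − E)² / E
  purple-stemmed cut-leaf: (421 − 405.5625)² / 405.5625 = 0.5876
  purple-stemmed potato-leaf: (138 − 135.1875)² / 135.1875 = 0.0585
  green-stemmed cut-leaf: (119 − 135.1875)² / 135.1875 = 1.9383
  green-stemmed potato-leaf: (43 − 45.0625)² / 45.0625 = 0.0944
χ² = 0.5876 + 0.0585 + 1.9383 + 0.0944 = 2.6788 ≈ 2.679

2.679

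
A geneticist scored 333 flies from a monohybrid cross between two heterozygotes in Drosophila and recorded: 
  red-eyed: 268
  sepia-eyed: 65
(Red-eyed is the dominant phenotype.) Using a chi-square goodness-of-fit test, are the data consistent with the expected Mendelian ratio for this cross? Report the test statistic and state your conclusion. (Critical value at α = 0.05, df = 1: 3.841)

5.334; not consistent

For a monohybrid cross between heterozygotes with complete dominance, the expected phenotypic ratio is 3:1.
The 3:1 ratio has 4 parts, so with N = 333 the expected counts are:
  red-eyed: 333 × 3/4 = 249.75
  sepia-eyed: 333 × 1/4 = 83.25
χ² = Σ (O − E)² / E
  red-eyed: (268 − 249.75)² / 249.75 = 1.3336
  sepia-eyed: (65 − 83.25)² / 83.25 = 4.0008
χ² = 1.3336 + 4.0008 = 5.3344 ≈ 5.334
Degrees of freedom = 2 − 1 = 1; critical value at α = 0.05 is 3.841.
Since 5.334 > 3.841, we reject the null hypothesis — the data do not fit the 3:1 ratio.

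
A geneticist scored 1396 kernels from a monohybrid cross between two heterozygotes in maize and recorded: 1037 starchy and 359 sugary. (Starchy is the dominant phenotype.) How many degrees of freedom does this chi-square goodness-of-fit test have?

For a monohybrid cross between heterozygotes with complete dominance, the expected phenotypic ratio is 3:1.
A goodness-of-fit test with 2 phenotype classes has df = 2 − 1 = 1.

1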